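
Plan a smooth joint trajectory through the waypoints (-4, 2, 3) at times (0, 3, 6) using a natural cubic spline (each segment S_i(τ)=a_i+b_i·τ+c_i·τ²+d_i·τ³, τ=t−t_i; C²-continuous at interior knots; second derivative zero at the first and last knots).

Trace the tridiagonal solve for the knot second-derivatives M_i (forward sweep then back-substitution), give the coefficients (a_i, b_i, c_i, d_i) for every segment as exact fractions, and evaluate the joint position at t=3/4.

Δ: Δ0=2, Δ1=1/3
row 1: diag=12, rhs=-10; c'=1/4, d'=-5/6
back: M1=-5/6
M: M0=0, M1=-5/6, M2=0
seg 0: a=-4, c=M0/2=0, d=(M1−M0)/(6·3)=-5/108, b=Δ0−h0·(2M0+M1)/6=29/12
seg 1: a=2, c=M1/2=-5/12, d=(M2−M1)/(6·3)=5/108, b=Δ1−h1·(2M1+M2)/6=7/6
t_q=3/4 → seg 0, τ=3/4; S=-4+29/12·τ+0·τ²+-5/108·τ³=-565/256

  seg 0: a=-4 b=29/12 c=0 d=-5/108
  seg 1: a=2 b=7/6 c=-5/12 d=5/108
S(3/4) = -565/256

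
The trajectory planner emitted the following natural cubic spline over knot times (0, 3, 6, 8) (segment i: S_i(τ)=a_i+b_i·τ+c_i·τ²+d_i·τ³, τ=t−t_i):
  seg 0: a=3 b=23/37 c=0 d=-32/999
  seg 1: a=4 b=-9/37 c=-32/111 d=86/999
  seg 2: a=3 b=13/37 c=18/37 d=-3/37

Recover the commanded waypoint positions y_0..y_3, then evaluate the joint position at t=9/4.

y_0=3 y_1=4 y_2=3 y_3=5
S(9/4) = 597/148

y_0 = S_0(0) = a_0 = 3
y_1 = S_1(0) = a_1 = 4
y_2 = S_2(0) = a_2 = 3
y_3 = S_2(2) = 5
t_q=9/4 is in segment 0 (τ=9/4); S_0(τ)=597/148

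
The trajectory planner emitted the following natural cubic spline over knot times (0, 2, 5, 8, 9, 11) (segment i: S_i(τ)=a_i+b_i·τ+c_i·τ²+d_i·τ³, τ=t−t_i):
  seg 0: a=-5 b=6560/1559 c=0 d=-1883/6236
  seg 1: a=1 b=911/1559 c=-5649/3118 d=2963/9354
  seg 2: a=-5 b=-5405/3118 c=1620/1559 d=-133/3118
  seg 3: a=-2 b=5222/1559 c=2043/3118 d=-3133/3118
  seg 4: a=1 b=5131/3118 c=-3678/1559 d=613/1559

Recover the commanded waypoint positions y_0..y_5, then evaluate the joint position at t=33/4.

y_0 = S_0(0) = a_0 = -5
y_1 = S_1(0) = a_1 = 1
y_2 = S_2(0) = a_2 = -5
y_3 = S_3(0) = a_3 = -2
y_4 = S_4(0) = a_4 = 1
y_5 = S_4(2) = -2
t_q=33/4 is in segment 3 (τ=1/4); S_3(τ)=-226961/199552

y_0=-5 y_1=1 y_2=-5 y_3=-2 y_4=1 y_5=-2
S(33/4) = -226961/199552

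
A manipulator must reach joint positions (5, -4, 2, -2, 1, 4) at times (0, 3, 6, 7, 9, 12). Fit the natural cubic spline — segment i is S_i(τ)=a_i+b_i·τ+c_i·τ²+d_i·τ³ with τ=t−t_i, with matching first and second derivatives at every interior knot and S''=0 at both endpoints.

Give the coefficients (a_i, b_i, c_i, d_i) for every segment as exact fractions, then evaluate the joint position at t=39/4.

Δ: Δ0=-3, Δ1=2, Δ2=-4, Δ3=3/2, Δ4=1
row 1: diag=12, rhs=30; c'=1/4, d'=5/2
row 2: denom=8−3·1/4=29/4; d'=(-36−3·5/2)/(29/4)=-6
row 3: denom=6−1·4/29=170/29; d'=(33−1·-6)/(170/29)=1131/170
row 4: denom=10−2·29/85=792/85; d'=(-3−2·1131/170)/(792/85)=-7/4
back: M4=-7/4
back: M3=1131/170−29/85·-7/4=29/4
back: M2=-6−4/29·29/4=-7
back: M1=5/2−1/4·-7=17/4
M: M0=0, M1=17/4, M2=-7, M3=29/4, M4=-7/4, M5=0
seg 0: a=5, c=M0/2=0, d=(M1−M0)/(6·3)=17/72, b=Δ0−h0·(2M0+M1)/6=-41/8
seg 1: a=-4, c=M1/2=17/8, d=(M2−M1)/(6·3)=-5/8, b=Δ1−h1·(2M1+M2)/6=5/4
seg 2: a=2, c=M2/2=-7/2, d=(M3−M2)/(6·1)=19/8, b=Δ2−h2·(2M2+M3)/6=-23/8
seg 3: a=-2, c=M3/2=29/8, d=(M4−M3)/(6·2)=-3/4, b=Δ3−h3·(2M3+M4)/6=-11/4
seg 4: a=1, c=M4/2=-7/8, d=(M5−M4)/(6·3)=7/72, b=Δ4−h4·(2M4+M5)/6=11/4
t_q=39/4 → seg 4, τ=3/4; S=1+11/4·τ+-7/8·τ²+7/72·τ³=1337/512

  seg 0: a=5 b=-41/8 c=0 d=17/72
  seg 1: a=-4 b=5/4 c=17/8 d=-5/8
  seg 2: a=2 b=-23/8 c=-7/2 d=19/8
  seg 3: a=-2 b=-11/4 c=29/8 d=-3/4
  seg 4: a=1 b=11/4 c=-7/8 d=7/72
S(39/4) = 1337/512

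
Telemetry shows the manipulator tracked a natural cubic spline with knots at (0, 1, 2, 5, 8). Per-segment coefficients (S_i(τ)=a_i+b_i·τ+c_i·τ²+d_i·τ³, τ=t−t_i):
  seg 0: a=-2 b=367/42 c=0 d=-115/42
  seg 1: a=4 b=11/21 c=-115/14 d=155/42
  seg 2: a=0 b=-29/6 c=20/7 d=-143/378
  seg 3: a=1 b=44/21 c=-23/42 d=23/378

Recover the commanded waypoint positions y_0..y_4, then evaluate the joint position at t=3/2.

y_0=-2 y_1=4 y_2=0 y_3=1 y_4=4
S(3/2) = 299/112

y_0 = S_0(0) = a_0 = -2
y_1 = S_1(0) = a_1 = 4
y_2 = S_2(0) = a_2 = 0
y_3 = S_3(0) = a_3 = 1
y_4 = S_3(3) = 4
t_q=3/2 is in segment 1 (τ=1/2); S_1(τ)=299/112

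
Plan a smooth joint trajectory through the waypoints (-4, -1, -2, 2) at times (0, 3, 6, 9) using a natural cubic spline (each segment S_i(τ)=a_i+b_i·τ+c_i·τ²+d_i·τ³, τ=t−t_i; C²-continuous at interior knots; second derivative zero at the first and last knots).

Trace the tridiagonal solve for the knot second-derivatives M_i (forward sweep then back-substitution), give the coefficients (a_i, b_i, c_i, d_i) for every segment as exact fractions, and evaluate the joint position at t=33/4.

Δ: Δ0=1, Δ1=-1/3, Δ2=4/3
row 1: diag=12, rhs=-8; c'=1/4, d'=-2/3
row 2: denom=12−3·1/4=45/4; d'=(10−3·-2/3)/(45/4)=16/15
back: M2=16/15
back: M1=-2/3−1/4·16/15=-14/15
M: M0=0, M1=-14/15, M2=16/15, M3=0
seg 0: a=-4, c=M0/2=0, d=(M1−M0)/(6·3)=-7/135, b=Δ0−h0·(2M0+M1)/6=22/15
seg 1: a=-1, c=M1/2=-7/15, d=(M2−M1)/(6·3)=1/9, b=Δ1−h1·(2M1+M2)/6=1/15
seg 2: a=-2, c=M2/2=8/15, d=(M3−M2)/(6·3)=-8/135, b=Δ2−h2·(2M2+M3)/6=4/15
t_q=33/4 → seg 2, τ=9/4; S=-2+4/15·τ+8/15·τ²+-8/135·τ³=5/8

  seg 0: a=-4 b=22/15 c=0 d=-7/135
  seg 1: a=-1 b=1/15 c=-7/15 d=1/9
  seg 2: a=-2 b=4/15 c=8/15 d=-8/135
S(33/4) = 5/8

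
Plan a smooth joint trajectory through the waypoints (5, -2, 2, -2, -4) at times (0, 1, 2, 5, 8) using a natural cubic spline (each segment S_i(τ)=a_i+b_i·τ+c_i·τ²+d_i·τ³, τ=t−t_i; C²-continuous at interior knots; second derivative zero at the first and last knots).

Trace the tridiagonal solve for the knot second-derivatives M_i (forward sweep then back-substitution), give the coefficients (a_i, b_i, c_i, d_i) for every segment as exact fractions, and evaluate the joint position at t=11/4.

  seg 0: a=5 b=-1125/112 c=0 d=341/112
  seg 1: a=-2 b=-51/56 c=1023/112 d=-473/112
  seg 2: a=2 b=75/16 c=-99/28 d=1541/3024
  seg 3: a=-2 b=-155/56 c=353/336 d=-353/3024
S(11/4) = 26821/7168

Δ: Δ0=-7, Δ1=4, Δ2=-4/3, Δ3=-2/3
row 1: diag=4, rhs=66; c'=1/4, d'=33/2
row 2: denom=8−1·1/4=31/4; d'=(-32−1·33/2)/(31/4)=-194/31
row 3: denom=12−3·12/31=336/31; d'=(4−3·-194/31)/(336/31)=353/168
back: M3=353/168
back: M2=-194/31−12/31·353/168=-99/14
back: M1=33/2−1/4·-99/14=1023/56
M: M0=0, M1=1023/56, M2=-99/14, M3=353/168, M4=0
seg 0: a=5, c=M0/2=0, d=(M1−M0)/(6·1)=341/112, b=Δ0−h0·(2M0+M1)/6=-1125/112
seg 1: a=-2, c=M1/2=1023/112, d=(M2−M1)/(6·1)=-473/112, b=Δ1−h1·(2M1+M2)/6=-51/56
seg 2: a=2, c=M2/2=-99/28, d=(M3−M2)/(6·3)=1541/3024, b=Δ2−h2·(2M2+M3)/6=75/16
seg 3: a=-2, c=M3/2=353/336, d=(M4−M3)/(6·3)=-353/3024, b=Δ3−h3·(2M3+M4)/6=-155/56
t_q=11/4 → seg 2, τ=3/4; S=2+75/16·τ+-99/28·τ²+1541/3024·τ³=26821/7168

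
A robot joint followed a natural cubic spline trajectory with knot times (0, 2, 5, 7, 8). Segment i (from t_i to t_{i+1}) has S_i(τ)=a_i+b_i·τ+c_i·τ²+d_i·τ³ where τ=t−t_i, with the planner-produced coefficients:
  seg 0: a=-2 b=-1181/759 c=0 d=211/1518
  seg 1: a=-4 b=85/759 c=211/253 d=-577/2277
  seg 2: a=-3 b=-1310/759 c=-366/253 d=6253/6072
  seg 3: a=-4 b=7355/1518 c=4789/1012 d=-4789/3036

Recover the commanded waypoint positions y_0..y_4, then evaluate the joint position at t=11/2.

y_0 = S_0(0) = a_0 = -2
y_1 = S_1(0) = a_1 = -4
y_2 = S_2(0) = a_2 = -3
y_3 = S_3(0) = a_3 = -4
y_4 = S_3(1) = 4
t_q=11/2 is in segment 2 (τ=1/2); S_2(τ)=-66321/16192

y_0=-2 y_1=-4 y_2=-3 y_3=-4 y_4=4
S(11/2) = -66321/16192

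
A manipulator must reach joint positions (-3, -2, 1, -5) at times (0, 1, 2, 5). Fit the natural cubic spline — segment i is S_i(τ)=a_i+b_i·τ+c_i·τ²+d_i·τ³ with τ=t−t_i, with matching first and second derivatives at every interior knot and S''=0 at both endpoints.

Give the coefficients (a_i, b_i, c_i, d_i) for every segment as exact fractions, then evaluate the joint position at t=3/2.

  seg 0: a=-3 b=10/31 c=0 d=21/31
  seg 1: a=-2 b=73/31 c=63/31 d=-43/31
  seg 2: a=1 b=70/31 c=-66/31 d=22/93
S(3/2) = -121/248

Δ: Δ0=1, Δ1=3, Δ2=-2
row 1: diag=4, rhs=12; c'=1/4, d'=3
row 2: denom=8−1·1/4=31/4; d'=(-30−1·3)/(31/4)=-132/31
back: M2=-132/31
back: M1=3−1/4·-132/31=126/31
M: M0=0, M1=126/31, M2=-132/31, M3=0
seg 0: a=-3, c=M0/2=0, d=(M1−M0)/(6·1)=21/31, b=Δ0−h0·(2M0+M1)/6=10/31
seg 1: a=-2, c=M1/2=63/31, d=(M2−M1)/(6·1)=-43/31, b=Δ1−h1·(2M1+M2)/6=73/31
seg 2: a=1, c=M2/2=-66/31, d=(M3−M2)/(6·3)=22/93, b=Δ2−h2·(2M2+M3)/6=70/31
t_q=3/2 → seg 1, τ=1/2; S=-2+73/31·τ+63/31·τ²+-43/31·τ³=-121/248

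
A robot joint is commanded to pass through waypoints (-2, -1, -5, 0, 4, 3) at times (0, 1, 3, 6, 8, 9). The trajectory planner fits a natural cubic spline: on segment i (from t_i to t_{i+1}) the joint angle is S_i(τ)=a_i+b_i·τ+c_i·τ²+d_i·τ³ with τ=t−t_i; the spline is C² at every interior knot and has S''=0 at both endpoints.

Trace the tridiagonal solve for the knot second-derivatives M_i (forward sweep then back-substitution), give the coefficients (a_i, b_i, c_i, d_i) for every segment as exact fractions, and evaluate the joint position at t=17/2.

  seg 0: a=-2 b=7039/4218 c=0 d=-2821/4218
  seg 1: a=-1 b=-712/2109 c=-2821/1406 d=4957/8436
  seg 2: a=-5 b=-2767/2109 c=1068/703 d=-10/57
  seg 3: a=0 b=6467/2109 c=-42/703 d=-1997/8436
  seg 4: a=4 b=-28/2109 c=-2081/1406 d=2081/4218
S(17/2) = 41449/11248

Δ: Δ0=1, Δ1=-2, Δ2=5/3, Δ3=2, Δ4=-1
row 1: diag=6, rhs=-18; c'=1/3, d'=-3
row 2: denom=10−2·1/3=28/3; d'=(22−2·-3)/(28/3)=3
row 3: denom=10−3·9/28=253/28; d'=(2−3·3)/(253/28)=-196/253
row 4: denom=6−2·56/253=1406/253; d'=(-18−2·-196/253)/(1406/253)=-2081/703
back: M4=-2081/703
back: M3=-196/253−56/253·-2081/703=-84/703
back: M2=3−9/28·-84/703=2136/703
back: M1=-3−1/3·2136/703=-2821/703
M: M0=0, M1=-2821/703, M2=2136/703, M3=-84/703, M4=-2081/703, M5=0
seg 0: a=-2, c=M0/2=0, d=(M1−M0)/(6·1)=-2821/4218, b=Δ0−h0·(2M0+M1)/6=7039/4218
seg 1: a=-1, c=M1/2=-2821/1406, d=(M2−M1)/(6·2)=4957/8436, b=Δ1−h1·(2M1+M2)/6=-712/2109
seg 2: a=-5, c=M2/2=1068/703, d=(M3−M2)/(6·3)=-10/57, b=Δ2−h2·(2M2+M3)/6=-2767/2109
seg 3: a=0, c=M3/2=-42/703, d=(M4−M3)/(6·2)=-1997/8436, b=Δ3−h3·(2M3+M4)/6=6467/2109
seg 4: a=4, c=M4/2=-2081/1406, d=(M5−M4)/(6·1)=2081/4218, b=Δ4−h4·(2M4+M5)/6=-28/2109
t_q=17/2 → seg 4, τ=1/2; S=4+-28/2109·τ+-2081/1406·τ²+2081/4218·τ³=41449/11248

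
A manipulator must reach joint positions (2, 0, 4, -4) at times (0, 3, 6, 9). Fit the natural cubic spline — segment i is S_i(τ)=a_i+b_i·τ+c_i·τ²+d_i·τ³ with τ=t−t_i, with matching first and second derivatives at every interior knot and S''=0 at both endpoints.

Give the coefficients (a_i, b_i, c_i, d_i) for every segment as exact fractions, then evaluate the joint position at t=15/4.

Δ: Δ0=-2/3, Δ1=4/3, Δ2=-8/3
row 1: diag=12, rhs=12; c'=1/4, d'=1
row 2: denom=12−3·1/4=45/4; d'=(-24−3·1)/(45/4)=-12/5
back: M2=-12/5
back: M1=1−1/4·-12/5=8/5
M: M0=0, M1=8/5, M2=-12/5, M3=0
seg 0: a=2, c=M0/2=0, d=(M1−M0)/(6·3)=4/45, b=Δ0−h0·(2M0+M1)/6=-22/15
seg 1: a=0, c=M1/2=4/5, d=(M2−M1)/(6·3)=-2/9, b=Δ1−h1·(2M1+M2)/6=14/15
seg 2: a=4, c=M2/2=-6/5, d=(M3−M2)/(6·3)=2/15, b=Δ2−h2·(2M2+M3)/6=-4/15
t_q=15/4 → seg 1, τ=3/4; S=0+14/15·τ+4/5·τ²+-2/9·τ³=169/160

  seg 0: a=2 b=-22/15 c=0 d=4/45
  seg 1: a=0 b=14/15 c=4/5 d=-2/9
  seg 2: a=4 b=-4/15 c=-6/5 d=2/15
S(15/4) = 169/160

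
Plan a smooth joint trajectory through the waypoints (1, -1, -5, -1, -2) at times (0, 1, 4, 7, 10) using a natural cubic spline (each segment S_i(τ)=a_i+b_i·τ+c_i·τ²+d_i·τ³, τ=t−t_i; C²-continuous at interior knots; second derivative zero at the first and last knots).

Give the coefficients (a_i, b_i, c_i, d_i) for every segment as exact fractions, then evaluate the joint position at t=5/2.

  seg 0: a=1 b=-641/324 c=0 d=-7/324
  seg 1: a=-1 b=-331/162 c=-7/108 d=293/2916
  seg 2: a=-5 b=91/324 c=68/81 d=-475/2916
  seg 3: a=-1 b=149/162 c=-203/324 d=203/2916
S(5/2) = -1115/288

Δ: Δ0=-2, Δ1=-4/3, Δ2=4/3, Δ3=-1/3
row 1: diag=8, rhs=4; c'=3/8, d'=1/2
row 2: denom=12−3·3/8=87/8; d'=(16−3·1/2)/(87/8)=4/3
row 3: denom=12−3·8/29=324/29; d'=(-10−3·4/3)/(324/29)=-203/162
back: M3=-203/162
back: M2=4/3−8/29·-203/162=136/81
back: M1=1/2−3/8·136/81=-7/54
M: M0=0, M1=-7/54, M2=136/81, M3=-203/162, M4=0
seg 0: a=1, c=M0/2=0, d=(M1−M0)/(6·1)=-7/324, b=Δ0−h0·(2M0+M1)/6=-641/324
seg 1: a=-1, c=M1/2=-7/108, d=(M2−M1)/(6·3)=293/2916, b=Δ1−h1·(2M1+M2)/6=-331/162
seg 2: a=-5, c=M2/2=68/81, d=(M3−M2)/(6·3)=-475/2916, b=Δ2−h2·(2M2+M3)/6=91/324
seg 3: a=-1, c=M3/2=-203/324, d=(M4−M3)/(6·3)=203/2916, b=Δ3−h3·(2M3+M4)/6=149/162
t_q=5/2 → seg 1, τ=3/2; S=-1+-331/162·τ+-7/108·τ²+293/2916·τ³=-1115/288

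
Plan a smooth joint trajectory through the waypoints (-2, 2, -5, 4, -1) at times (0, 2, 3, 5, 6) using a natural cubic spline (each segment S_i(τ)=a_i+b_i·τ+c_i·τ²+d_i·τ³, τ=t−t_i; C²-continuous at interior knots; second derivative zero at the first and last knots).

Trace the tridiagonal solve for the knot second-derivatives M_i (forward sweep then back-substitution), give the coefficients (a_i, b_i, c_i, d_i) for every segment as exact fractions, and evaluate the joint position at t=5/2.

  seg 0: a=-2 b=562/93 c=0 d=-94/93
  seg 1: a=2 b=-566/93 c=-188/31 d=479/93
  seg 2: a=-5 b=-257/93 c=291/31 d=-2141/744
  seg 3: a=4 b=47/186 c=-977/124 d=977/372
S(5/2) = -475/248

Δ: Δ0=2, Δ1=-7, Δ2=9/2, Δ3=-5
row 1: diag=6, rhs=-54; c'=1/6, d'=-9
row 2: denom=6−1·1/6=35/6; d'=(69−1·-9)/(35/6)=468/35
row 3: denom=6−2·12/35=186/35; d'=(-57−2·468/35)/(186/35)=-977/62
back: M3=-977/62
back: M2=468/35−12/35·-977/62=582/31
back: M1=-9−1/6·582/31=-376/31
M: M0=0, M1=-376/31, M2=582/31, M3=-977/62, M4=0
seg 0: a=-2, c=M0/2=0, d=(M1−M0)/(6·2)=-94/93, b=Δ0−h0·(2M0+M1)/6=562/93
seg 1: a=2, c=M1/2=-188/31, d=(M2−M1)/(6·1)=479/93, b=Δ1−h1·(2M1+M2)/6=-566/93
seg 2: a=-5, c=M2/2=291/31, d=(M3−M2)/(6·2)=-2141/744, b=Δ2−h2·(2M2+M3)/6=-257/93
seg 3: a=4, c=M3/2=-977/124, d=(M4−M3)/(6·1)=977/372, b=Δ3−h3·(2M3+M4)/6=47/186
t_q=5/2 → seg 1, τ=1/2; S=2+-566/93·τ+-188/31·τ²+479/93·τ³=-475/248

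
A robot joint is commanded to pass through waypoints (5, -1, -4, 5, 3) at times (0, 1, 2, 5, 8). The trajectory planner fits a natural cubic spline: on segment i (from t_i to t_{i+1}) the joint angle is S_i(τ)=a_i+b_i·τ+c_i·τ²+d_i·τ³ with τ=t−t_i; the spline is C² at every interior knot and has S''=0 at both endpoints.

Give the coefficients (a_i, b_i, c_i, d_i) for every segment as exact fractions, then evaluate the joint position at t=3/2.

Δ: Δ0=-6, Δ1=-3, Δ2=3, Δ3=-2/3
row 1: diag=4, rhs=18; c'=1/4, d'=9/2
row 2: denom=8−1·1/4=31/4; d'=(36−1·9/2)/(31/4)=126/31
row 3: denom=12−3·12/31=336/31; d'=(-22−3·126/31)/(336/31)=-265/84
back: M3=-265/84
back: M2=126/31−12/31·-265/84=37/7
back: M1=9/2−1/4·37/7=89/28
M: M0=0, M1=89/28, M2=37/7, M3=-265/84, M4=0
seg 0: a=5, c=M0/2=0, d=(M1−M0)/(6·1)=89/168, b=Δ0−h0·(2M0+M1)/6=-1097/168
seg 1: a=-1, c=M1/2=89/56, d=(M2−M1)/(6·1)=59/168, b=Δ1−h1·(2M1+M2)/6=-415/84
seg 2: a=-4, c=M2/2=37/14, d=(M3−M2)/(6·3)=-709/1512, b=Δ2−h2·(2M2+M3)/6=-17/24
seg 3: a=5, c=M3/2=-265/168, d=(M4−M3)/(6·3)=265/1512, b=Δ3−h3·(2M3+M4)/6=209/84
t_q=3/2 → seg 1, τ=1/2; S=-1+-415/84·τ+89/56·τ²+59/168·τ³=-1357/448

  seg 0: a=5 b=-1097/168 c=0 d=89/168
  seg 1: a=-1 b=-415/84 c=89/56 d=59/168
  seg 2: a=-4 b=-17/24 c=37/14 d=-709/1512
  seg 3: a=5 b=209/84 c=-265/168 d=265/1512
S(3/2) = -1357/448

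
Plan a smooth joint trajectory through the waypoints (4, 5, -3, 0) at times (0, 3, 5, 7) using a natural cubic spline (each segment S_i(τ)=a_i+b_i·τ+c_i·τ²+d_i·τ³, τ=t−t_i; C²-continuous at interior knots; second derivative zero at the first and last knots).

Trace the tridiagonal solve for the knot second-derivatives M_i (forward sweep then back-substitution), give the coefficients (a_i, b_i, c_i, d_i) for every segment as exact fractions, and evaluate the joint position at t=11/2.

  seg 0: a=4 b=487/228 c=0 d=-137/684
  seg 1: a=5 b=-373/114 c=-137/76 d=41/57
  seg 2: a=-3 b=-211/114 c=191/76 d=-191/456
S(11/2) = -4073/1216

Δ: Δ0=1/3, Δ1=-4, Δ2=3/2
row 1: diag=10, rhs=-26; c'=1/5, d'=-13/5
row 2: denom=8−2·1/5=38/5; d'=(33−2·-13/5)/(38/5)=191/38
back: M2=191/38
back: M1=-13/5−1/5·191/38=-137/38
M: M0=0, M1=-137/38, M2=191/38, M3=0
seg 0: a=4, c=M0/2=0, d=(M1−M0)/(6·3)=-137/684, b=Δ0−h0·(2M0+M1)/6=487/228
seg 1: a=5, c=M1/2=-137/76, d=(M2−M1)/(6·2)=41/57, b=Δ1−h1·(2M1+M2)/6=-373/114
seg 2: a=-3, c=M2/2=191/76, d=(M3−M2)/(6·2)=-191/456, b=Δ2−h2·(2M2+M3)/6=-211/114
t_q=11/2 → seg 2, τ=1/2; S=-3+-211/114·τ+191/76·τ²+-191/456·τ³=-4073/1216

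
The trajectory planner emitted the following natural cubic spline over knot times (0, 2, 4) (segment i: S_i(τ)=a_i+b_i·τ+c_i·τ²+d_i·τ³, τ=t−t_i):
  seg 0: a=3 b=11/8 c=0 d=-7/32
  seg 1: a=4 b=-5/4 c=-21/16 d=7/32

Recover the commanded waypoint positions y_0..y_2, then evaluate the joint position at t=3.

y_0=3 y_1=4 y_2=-2
S(3) = 53/32

y_0 = S_0(0) = a_0 = 3
y_1 = S_1(0) = a_1 = 4
y_2 = S_1(2) = -2
t_q=3 is in segment 1 (τ=1); S_1(τ)=53/32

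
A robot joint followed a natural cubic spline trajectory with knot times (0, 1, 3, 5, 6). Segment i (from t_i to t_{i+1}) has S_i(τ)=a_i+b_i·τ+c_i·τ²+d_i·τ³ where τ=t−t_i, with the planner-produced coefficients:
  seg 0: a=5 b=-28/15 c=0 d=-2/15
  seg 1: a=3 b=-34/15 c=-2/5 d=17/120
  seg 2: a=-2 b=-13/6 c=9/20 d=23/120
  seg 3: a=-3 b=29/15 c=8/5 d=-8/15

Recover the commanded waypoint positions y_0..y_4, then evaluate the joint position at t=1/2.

y_0=5 y_1=3 y_2=-2 y_3=-3 y_4=0
S(1/2) = 81/20

y_0 = S_0(0) = a_0 = 5
y_1 = S_1(0) = a_1 = 3
y_2 = S_2(0) = a_2 = -2
y_3 = S_3(0) = a_3 = -3
y_4 = S_3(1) = 0
t_q=1/2 is in segment 0 (τ=1/2); S_0(τ)=81/20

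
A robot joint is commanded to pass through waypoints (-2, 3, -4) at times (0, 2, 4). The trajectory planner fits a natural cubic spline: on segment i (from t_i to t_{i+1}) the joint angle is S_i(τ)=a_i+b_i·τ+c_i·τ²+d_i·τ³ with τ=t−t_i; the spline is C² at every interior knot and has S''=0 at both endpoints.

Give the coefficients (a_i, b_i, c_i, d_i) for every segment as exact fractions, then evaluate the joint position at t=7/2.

Δ: Δ0=5/2, Δ1=-7/2
row 1: diag=8, rhs=-36; c'=1/4, d'=-9/2
back: M1=-9/2
M: M0=0, M1=-9/2, M2=0
seg 0: a=-2, c=M0/2=0, d=(M1−M0)/(6·2)=-3/8, b=Δ0−h0·(2M0+M1)/6=4
seg 1: a=3, c=M1/2=-9/4, d=(M2−M1)/(6·2)=3/8, b=Δ1−h1·(2M1+M2)/6=-1/2
t_q=7/2 → seg 1, τ=3/2; S=3+-1/2·τ+-9/4·τ²+3/8·τ³=-99/64

  seg 0: a=-2 b=4 c=0 d=-3/8
  seg 1: a=3 b=-1/2 c=-9/4 d=3/8
S(7/2) = -99/64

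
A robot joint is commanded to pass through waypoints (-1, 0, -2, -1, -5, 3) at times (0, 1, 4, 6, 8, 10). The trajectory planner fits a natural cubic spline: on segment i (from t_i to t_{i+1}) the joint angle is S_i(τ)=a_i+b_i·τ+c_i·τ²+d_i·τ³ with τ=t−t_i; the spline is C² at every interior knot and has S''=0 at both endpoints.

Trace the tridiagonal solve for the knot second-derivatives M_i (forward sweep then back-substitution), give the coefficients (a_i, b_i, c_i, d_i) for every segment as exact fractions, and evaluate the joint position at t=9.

Δ: Δ0=1, Δ1=-2/3, Δ2=1/2, Δ3=-2, Δ4=4
row 1: diag=8, rhs=-10; c'=3/8, d'=-5/4
row 2: denom=10−3·3/8=71/8; d'=(7−3·-5/4)/(71/8)=86/71
row 3: denom=8−2·16/71=536/71; d'=(-15−2·86/71)/(536/71)=-1237/536
row 4: denom=8−2·71/268=1001/134; d'=(36−2·-1237/536)/(1001/134)=1555/286
back: M4=1555/286
back: M3=-1237/536−71/268·1555/286=-536/143
back: M2=86/71−16/71·-536/143=294/143
back: M1=-5/4−3/8·294/143=-289/143
M: M0=0, M1=-289/143, M2=294/143, M3=-536/143, M4=1555/286, M5=0
seg 0: a=-1, c=M0/2=0, d=(M1−M0)/(6·1)=-289/858, b=Δ0−h0·(2M0+M1)/6=1147/858
seg 1: a=0, c=M1/2=-289/286, d=(M2−M1)/(6·3)=53/234, b=Δ1−h1·(2M1+M2)/6=140/429
seg 2: a=-2, c=M2/2=147/143, d=(M3−M2)/(6·2)=-415/858, b=Δ2−h2·(2M2+M3)/6=25/66
seg 3: a=-1, c=M3/2=-268/143, d=(M4−M3)/(6·2)=2627/3432, b=Δ3−h3·(2M3+M4)/6=-1127/858
seg 4: a=-5, c=M4/2=1555/572, d=(M5−M4)/(6·2)=-1555/3432, b=Δ4−h4·(2M4+M5)/6=161/429
t_q=9 → seg 4, τ=1; S=-5+161/429·τ+1555/572·τ²+-1555/3432·τ³=-2699/1144

  seg 0: a=-1 b=1147/858 c=0 d=-289/858
  seg 1: a=0 b=140/429 c=-289/286 d=53/234
  seg 2: a=-2 b=25/66 c=147/143 d=-415/858
  seg 3: a=-1 b=-1127/858 c=-268/143 d=2627/3432
  seg 4: a=-5 b=161/429 c=1555/572 d=-1555/3432
S(9) = -2699/1144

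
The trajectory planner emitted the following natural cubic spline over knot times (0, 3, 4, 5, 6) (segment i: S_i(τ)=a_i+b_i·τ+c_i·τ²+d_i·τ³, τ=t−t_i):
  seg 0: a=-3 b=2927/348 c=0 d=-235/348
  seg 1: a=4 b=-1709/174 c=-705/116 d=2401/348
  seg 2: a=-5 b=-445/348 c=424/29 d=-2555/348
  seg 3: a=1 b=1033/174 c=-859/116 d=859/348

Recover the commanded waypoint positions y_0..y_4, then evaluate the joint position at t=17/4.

y_0 = S_0(0) = a_0 = -3
y_1 = S_1(0) = a_1 = 4
y_2 = S_2(0) = a_2 = -5
y_3 = S_3(0) = a_3 = 1
y_4 = S_3(1) = 2
t_q=17/4 is in segment 2 (τ=1/4); S_2(τ)=-33561/7424

y_0=-3 y_1=4 y_2=-5 y_3=1 y_4=2
S(17/4) = -33561/7424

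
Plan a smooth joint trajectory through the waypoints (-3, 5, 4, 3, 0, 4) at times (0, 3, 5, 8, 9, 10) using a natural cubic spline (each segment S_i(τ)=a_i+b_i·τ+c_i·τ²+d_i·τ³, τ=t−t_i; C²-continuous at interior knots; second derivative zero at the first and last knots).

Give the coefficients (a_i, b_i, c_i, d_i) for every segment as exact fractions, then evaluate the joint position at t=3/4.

  seg 0: a=-3 b=1241/327 c=0 d=-41/327
  seg 1: a=5 b=134/327 c=-123/109 d=881/2616
  seg 2: a=4 b=-41/654 c=389/436 d=-1285/3924
  seg 3: a=3 b=-4645/1308 c=-224/109 d=3409/1308
  seg 4: a=0 b=103/654 c=2513/436 d=-2513/1308
S(3/4) = -1441/6976

Δ: Δ0=8/3, Δ1=-1/2, Δ2=-1/3, Δ3=-3, Δ4=4
row 1: diag=10, rhs=-19; c'=1/5, d'=-19/10
row 2: denom=10−2·1/5=48/5; d'=(1−2·-19/10)/(48/5)=1/2
row 3: denom=8−3·5/16=113/16; d'=(-16−3·1/2)/(113/16)=-280/113
row 4: denom=4−1·16/113=436/113; d'=(42−1·-280/113)/(436/113)=2513/218
back: M4=2513/218
back: M3=-280/113−16/113·2513/218=-448/109
back: M2=1/2−5/16·-448/109=389/218
back: M1=-19/10−1/5·389/218=-246/109
M: M0=0, M1=-246/109, M2=389/218, M3=-448/109, M4=2513/218, M5=0
seg 0: a=-3, c=M0/2=0, d=(M1−M0)/(6·3)=-41/327, b=Δ0−h0·(2M0+M1)/6=1241/327
seg 1: a=5, c=M1/2=-123/109, d=(M2−M1)/(6·2)=881/2616, b=Δ1−h1·(2M1+M2)/6=134/327
seg 2: a=4, c=M2/2=389/436, d=(M3−M2)/(6·3)=-1285/3924, b=Δ2−h2·(2M2+M3)/6=-41/654
seg 3: a=3, c=M3/2=-224/109, d=(M4−M3)/(6·1)=3409/1308, b=Δ3−h3·(2M3+M4)/6=-4645/1308
seg 4: a=0, c=M4/2=2513/436, d=(M5−M4)/(6·1)=-2513/1308, b=Δ4−h4·(2M4+M5)/6=103/654
t_q=3/4 → seg 0, τ=3/4; S=-3+1241/327·τ+0·τ²+-41/327·τ³=-1441/6976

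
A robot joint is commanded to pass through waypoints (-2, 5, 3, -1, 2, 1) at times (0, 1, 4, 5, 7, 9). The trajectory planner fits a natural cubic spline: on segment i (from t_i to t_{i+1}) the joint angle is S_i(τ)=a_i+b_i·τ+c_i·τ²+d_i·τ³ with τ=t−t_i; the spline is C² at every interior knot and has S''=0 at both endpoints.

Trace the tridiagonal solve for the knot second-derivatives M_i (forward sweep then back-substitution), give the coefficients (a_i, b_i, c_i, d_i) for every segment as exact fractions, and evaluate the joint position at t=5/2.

Δ: Δ0=7, Δ1=-2/3, Δ2=-4, Δ3=3/2, Δ4=-1/2
row 1: diag=8, rhs=-46; c'=3/8, d'=-23/4
row 2: denom=8−3·3/8=55/8; d'=(-20−3·-23/4)/(55/8)=-2/5
row 3: denom=6−1·8/55=322/55; d'=(33−1·-2/5)/(322/55)=1837/322
row 4: denom=8−2·55/161=1178/161; d'=(-12−2·1837/322)/(1178/161)=-3769/1178
back: M4=-3769/1178
back: M3=1837/322−55/161·-3769/1178=4004/589
back: M2=-2/5−8/55·4004/589=-818/589
back: M1=-23/4−3/8·-818/589=-3080/589
M: M0=0, M1=-3080/589, M2=-818/589, M3=4004/589, M4=-3769/1178, M5=0
seg 0: a=-2, c=M0/2=0, d=(M1−M0)/(6·1)=-1540/1767, b=Δ0−h0·(2M0+M1)/6=13909/1767
seg 1: a=5, c=M1/2=-1540/589, d=(M2−M1)/(6·3)=377/1767, b=Δ1−h1·(2M1+M2)/6=9289/1767
seg 2: a=3, c=M2/2=-409/589, d=(M3−M2)/(6·1)=2411/1767, b=Δ2−h2·(2M2+M3)/6=-8252/1767
seg 3: a=-1, c=M3/2=2002/589, d=(M4−M3)/(6·2)=-11777/14136, b=Δ3−h3·(2M3+M4)/6=-3473/1767
seg 4: a=2, c=M4/2=-3769/2356, d=(M5−M4)/(6·2)=3769/14136, b=Δ4−h4·(2M4+M5)/6=5771/3534
t_q=5/2 → seg 1, τ=3/2; S=5+9289/1767·τ+-1540/589·τ²+377/1767·τ³=36389/4712

  seg 0: a=-2 b=13909/1767 c=0 d=-1540/1767
  seg 1: a=5 b=9289/1767 c=-1540/589 d=377/1767
  seg 2: a=3 b=-8252/1767 c=-409/589 d=2411/1767
  seg 3: a=-1 b=-3473/1767 c=2002/589 d=-11777/14136
  seg 4: a=2 b=5771/3534 c=-3769/2356 d=3769/14136
S(5/2) = 36389/4712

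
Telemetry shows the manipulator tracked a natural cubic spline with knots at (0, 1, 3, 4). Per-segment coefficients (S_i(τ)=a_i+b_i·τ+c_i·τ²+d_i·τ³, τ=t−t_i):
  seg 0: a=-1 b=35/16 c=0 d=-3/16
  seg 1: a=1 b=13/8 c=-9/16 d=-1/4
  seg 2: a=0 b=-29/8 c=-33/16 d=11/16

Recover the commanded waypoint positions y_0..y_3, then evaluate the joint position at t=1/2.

y_0=-1 y_1=1 y_2=0 y_3=-5
S(1/2) = 9/128

y_0 = S_0(0) = a_0 = -1
y_1 = S_1(0) = a_1 = 1
y_2 = S_2(0) = a_2 = 0
y_3 = S_2(1) = -5
t_q=1/2 is in segment 0 (τ=1/2); S_0(τ)=9/128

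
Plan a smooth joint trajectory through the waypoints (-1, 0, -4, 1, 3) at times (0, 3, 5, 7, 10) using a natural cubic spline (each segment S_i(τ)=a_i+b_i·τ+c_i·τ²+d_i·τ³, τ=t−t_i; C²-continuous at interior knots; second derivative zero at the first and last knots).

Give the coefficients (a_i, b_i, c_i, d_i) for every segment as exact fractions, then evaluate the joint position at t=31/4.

Δ: Δ0=1/3, Δ1=-2, Δ2=5/2, Δ3=2/3
row 1: diag=10, rhs=-14; c'=1/5, d'=-7/5
row 2: denom=8−2·1/5=38/5; d'=(27−2·-7/5)/(38/5)=149/38
row 3: denom=10−2·5/19=180/19; d'=(-11−2·149/38)/(180/19)=-179/90
back: M3=-179/90
back: M2=149/38−5/19·-179/90=40/9
back: M1=-7/5−1/5·40/9=-103/45
M: M0=0, M1=-103/45, M2=40/9, M3=-179/90, M4=0
seg 0: a=-1, c=M0/2=0, d=(M1−M0)/(6·3)=-103/810, b=Δ0−h0·(2M0+M1)/6=133/90
seg 1: a=0, c=M1/2=-103/90, d=(M2−M1)/(6·2)=101/180, b=Δ1−h1·(2M1+M2)/6=-88/45
seg 2: a=-4, c=M2/2=20/9, d=(M3−M2)/(6·2)=-193/360, b=Δ2−h2·(2M2+M3)/6=1/5
seg 3: a=1, c=M3/2=-179/180, d=(M4−M3)/(6·3)=179/1620, b=Δ3−h3·(2M3+M4)/6=239/90
t_q=31/4 → seg 3, τ=3/4; S=1+239/90·τ+-179/180·τ²+179/1620·τ³=3173/1280

  seg 0: a=-1 b=133/90 c=0 d=-103/810
  seg 1: a=0 b=-88/45 c=-103/90 d=101/180
  seg 2: a=-4 b=1/5 c=20/9 d=-193/360
  seg 3: a=1 b=239/90 c=-179/180 d=179/1620
S(31/4) = 3173/1280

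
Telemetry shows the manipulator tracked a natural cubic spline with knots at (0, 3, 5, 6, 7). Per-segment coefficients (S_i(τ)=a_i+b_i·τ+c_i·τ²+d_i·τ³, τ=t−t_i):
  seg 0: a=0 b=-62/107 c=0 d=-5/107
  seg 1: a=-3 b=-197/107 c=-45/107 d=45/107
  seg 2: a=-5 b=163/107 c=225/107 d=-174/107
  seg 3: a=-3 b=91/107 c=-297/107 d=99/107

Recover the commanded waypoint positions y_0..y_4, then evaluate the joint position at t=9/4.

y_0=0 y_1=-3 y_2=-5 y_3=-3 y_4=-4
S(9/4) = -12573/6848

y_0 = S_0(0) = a_0 = 0
y_1 = S_1(0) = a_1 = -3
y_2 = S_2(0) = a_2 = -5
y_3 = S_3(0) = a_3 = -3
y_4 = S_3(1) = -4
t_q=9/4 is in segment 0 (τ=9/4); S_0(τ)=-12573/6848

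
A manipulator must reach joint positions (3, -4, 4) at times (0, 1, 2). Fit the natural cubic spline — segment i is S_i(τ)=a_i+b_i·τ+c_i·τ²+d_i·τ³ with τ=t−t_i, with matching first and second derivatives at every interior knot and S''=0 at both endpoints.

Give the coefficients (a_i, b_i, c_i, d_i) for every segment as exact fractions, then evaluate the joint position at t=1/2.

Δ: Δ0=-7, Δ1=8
row 1: diag=4, rhs=90; c'=1/4, d'=45/2
back: M1=45/2
M: M0=0, M1=45/2, M2=0
seg 0: a=3, c=M0/2=0, d=(M1−M0)/(6·1)=15/4, b=Δ0−h0·(2M0+M1)/6=-43/4
seg 1: a=-4, c=M1/2=45/4, d=(M2−M1)/(6·1)=-15/4, b=Δ1−h1·(2M1+M2)/6=1/2
t_q=1/2 → seg 0, τ=1/2; S=3+-43/4·τ+0·τ²+15/4·τ³=-61/32

  seg 0: a=3 b=-43/4 c=0 d=15/4
  seg 1: a=-4 b=1/2 c=45/4 d=-15/4
S(1/2) = -61/32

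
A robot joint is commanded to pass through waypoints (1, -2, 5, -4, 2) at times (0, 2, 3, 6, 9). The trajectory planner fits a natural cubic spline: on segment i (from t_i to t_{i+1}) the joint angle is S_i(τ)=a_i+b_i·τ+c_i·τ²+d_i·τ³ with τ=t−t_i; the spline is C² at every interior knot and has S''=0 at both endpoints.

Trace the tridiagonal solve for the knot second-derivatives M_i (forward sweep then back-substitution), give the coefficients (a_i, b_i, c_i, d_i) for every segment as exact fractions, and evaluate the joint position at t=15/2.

  seg 0: a=1 b=-419/85 c=0 d=583/680
  seg 1: a=-2 b=911/170 c=1749/340 d=-1191/340
  seg 2: a=5 b=1747/340 c=-456/85 d=541/612
  seg 3: a=-4 b=-541/170 c=881/340 d=-881/3060
S(15/2) = -10649/2720

Δ: Δ0=-3/2, Δ1=7, Δ2=-3, Δ3=2
row 1: diag=6, rhs=51; c'=1/6, d'=17/2
row 2: denom=8−1·1/6=47/6; d'=(-60−1·17/2)/(47/6)=-411/47
row 3: denom=12−3·18/47=510/47; d'=(30−3·-411/47)/(510/47)=881/170
back: M3=881/170
back: M2=-411/47−18/47·881/170=-912/85
back: M1=17/2−1/6·-912/85=1749/170
M: M0=0, M1=1749/170, M2=-912/85, M3=881/170, M4=0
seg 0: a=1, c=M0/2=0, d=(M1−M0)/(6·2)=583/680, b=Δ0−h0·(2M0+M1)/6=-419/85
seg 1: a=-2, c=M1/2=1749/340, d=(M2−M1)/(6·1)=-1191/340, b=Δ1−h1·(2M1+M2)/6=911/170
seg 2: a=5, c=M2/2=-456/85, d=(M3−M2)/(6·3)=541/612, b=Δ2−h2·(2M2+M3)/6=1747/340
seg 3: a=-4, c=M3/2=881/340, d=(M4−M3)/(6·3)=-881/3060, b=Δ3−h3·(2M3+M4)/6=-541/170
t_q=15/2 → seg 3, τ=3/2; S=-4+-541/170·τ+881/340·τ²+-881/3060·τ³=-10649/2720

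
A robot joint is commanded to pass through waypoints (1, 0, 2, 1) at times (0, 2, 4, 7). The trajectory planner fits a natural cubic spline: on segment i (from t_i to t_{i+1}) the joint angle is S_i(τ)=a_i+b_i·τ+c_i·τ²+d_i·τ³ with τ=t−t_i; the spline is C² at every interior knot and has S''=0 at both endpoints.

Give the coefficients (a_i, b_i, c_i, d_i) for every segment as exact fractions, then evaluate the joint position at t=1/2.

  seg 0: a=1 b=-55/57 c=0 d=53/456
  seg 1: a=0 b=49/114 c=53/76 d=-47/228
  seg 2: a=2 b=85/114 c=-41/76 d=41/684
S(1/2) = 647/1216

Δ: Δ0=-1/2, Δ1=1, Δ2=-1/3
row 1: diag=8, rhs=9; c'=1/4, d'=9/8
row 2: denom=10−2·1/4=19/2; d'=(-8−2·9/8)/(19/2)=-41/38
back: M2=-41/38
back: M1=9/8−1/4·-41/38=53/38
M: M0=0, M1=53/38, M2=-41/38, M3=0
seg 0: a=1, c=M0/2=0, d=(M1−M0)/(6·2)=53/456, b=Δ0−h0·(2M0+M1)/6=-55/57
seg 1: a=0, c=M1/2=53/76, d=(M2−M1)/(6·2)=-47/228, b=Δ1−h1·(2M1+M2)/6=49/114
seg 2: a=2, c=M2/2=-41/76, d=(M3−M2)/(6·3)=41/684, b=Δ2−h2·(2M2+M3)/6=85/114
t_q=1/2 → seg 0, τ=1/2; S=1+-55/57·τ+0·τ²+53/456·τ³=647/1216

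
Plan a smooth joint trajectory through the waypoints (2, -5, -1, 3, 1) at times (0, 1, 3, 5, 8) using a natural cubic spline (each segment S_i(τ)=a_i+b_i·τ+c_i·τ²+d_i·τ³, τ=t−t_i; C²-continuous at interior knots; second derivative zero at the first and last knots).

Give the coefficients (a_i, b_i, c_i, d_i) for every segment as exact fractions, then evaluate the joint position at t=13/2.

Δ: Δ0=-7, Δ1=2, Δ2=2, Δ3=-2/3
row 1: diag=6, rhs=54; c'=1/3, d'=9
row 2: denom=8−2·1/3=22/3; d'=(0−2·9)/(22/3)=-27/11
row 3: denom=10−2·3/11=104/11; d'=(-16−2·-27/11)/(104/11)=-61/52
back: M3=-61/52
back: M2=-27/11−3/11·-61/52=-111/52
back: M1=9−1/3·-111/52=505/52
M: M0=0, M1=505/52, M2=-111/52, M3=-61/52, M4=0
seg 0: a=2, c=M0/2=0, d=(M1−M0)/(6·1)=505/312, b=Δ0−h0·(2M0+M1)/6=-2689/312
seg 1: a=-5, c=M1/2=505/104, d=(M2−M1)/(6·2)=-77/78, b=Δ1−h1·(2M1+M2)/6=-587/156
seg 2: a=-1, c=M2/2=-111/104, d=(M3−M2)/(6·2)=25/312, b=Δ2−h2·(2M2+M3)/6=595/156
seg 3: a=3, c=M3/2=-61/104, d=(M4−M3)/(6·3)=61/936, b=Δ3−h3·(2M3+M4)/6=79/156
t_q=13/2 → seg 3, τ=3/2; S=3+79/156·τ+-61/104·τ²+61/936·τ³=2213/832

  seg 0: a=2 b=-2689/312 c=0 d=505/312
  seg 1: a=-5 b=-587/156 c=505/104 d=-77/78
  seg 2: a=-1 b=595/156 c=-111/104 d=25/312
  seg 3: a=3 b=79/156 c=-61/104 d=61/936
S(13/2) = 2213/832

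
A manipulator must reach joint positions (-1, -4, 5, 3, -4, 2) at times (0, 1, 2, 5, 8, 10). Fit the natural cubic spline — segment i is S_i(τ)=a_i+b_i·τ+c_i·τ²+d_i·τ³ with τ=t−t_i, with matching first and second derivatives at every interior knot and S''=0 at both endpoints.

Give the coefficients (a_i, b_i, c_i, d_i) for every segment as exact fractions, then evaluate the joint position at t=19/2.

  seg 0: a=-1 b=-6598/1027 c=0 d=3517/1027
  seg 1: a=-4 b=3953/1027 c=10551/1027 d=-5261/1027
  seg 2: a=5 b=9272/1027 c=-5232/1027 d=17218/27729
  seg 3: a=3 b=-4902/1027 c=1522/3081 d=227/2133
  seg 4: a=-4 b=1093/1027 c=1491/1027 d=-497/2054
S(19/2) = 761/16432

Δ: Δ0=-3, Δ1=9, Δ2=-2/3, Δ3=-7/3, Δ4=3
row 1: diag=4, rhs=72; c'=1/4, d'=18
row 2: denom=8−1·1/4=31/4; d'=(-58−1·18)/(31/4)=-304/31
row 3: denom=12−3·12/31=336/31; d'=(-10−3·-304/31)/(336/31)=43/24
row 4: denom=10−3·31/112=1027/112; d'=(32−3·43/24)/(1027/112)=2982/1027
back: M4=2982/1027
back: M3=43/24−31/112·2982/1027=3044/3081
back: M2=-304/31−12/31·3044/3081=-10464/1027
back: M1=18−1/4·-10464/1027=21102/1027
M: M0=0, M1=21102/1027, M2=-10464/1027, M3=3044/3081, M4=2982/1027, M5=0
seg 0: a=-1, c=M0/2=0, d=(M1−M0)/(6·1)=3517/1027, b=Δ0−h0·(2M0+M1)/6=-6598/1027
seg 1: a=-4, c=M1/2=10551/1027, d=(M2−M1)/(6·1)=-5261/1027, b=Δ1−h1·(2M1+M2)/6=3953/1027
seg 2: a=5, c=M2/2=-5232/1027, d=(M3−M2)/(6·3)=17218/27729, b=Δ2−h2·(2M2+M3)/6=9272/1027
seg 3: a=3, c=M3/2=1522/3081, d=(M4−M3)/(6·3)=227/2133, b=Δ3−h3·(2M3+M4)/6=-4902/1027
seg 4: a=-4, c=M4/2=1491/1027, d=(M5−M4)/(6·2)=-497/2054, b=Δ4−h4·(2M4+M5)/6=1093/1027
t_q=19/2 → seg 4, τ=3/2; S=-4+1093/1027·τ+1491/1027·τ²+-497/2054·τ³=761/16432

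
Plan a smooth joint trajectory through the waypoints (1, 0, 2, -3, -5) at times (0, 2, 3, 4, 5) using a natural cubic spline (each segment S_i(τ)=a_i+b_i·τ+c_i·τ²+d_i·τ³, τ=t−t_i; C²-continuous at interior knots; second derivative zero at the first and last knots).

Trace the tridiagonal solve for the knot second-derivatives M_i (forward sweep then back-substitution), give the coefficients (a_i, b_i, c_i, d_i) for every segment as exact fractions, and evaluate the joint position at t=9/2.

  seg 0: a=1 b=-90/43 c=0 d=137/344
  seg 1: a=0 b=231/86 c=411/172 d=-529/172
  seg 2: a=2 b=-303/172 c=-294/43 d=619/172
  seg 3: a=-3 b=-399/86 c=681/172 d=-227/172
S(9/2) = -6185/1376

Δ: Δ0=-1/2, Δ1=2, Δ2=-5, Δ3=-2
row 1: diag=6, rhs=15; c'=1/6, d'=5/2
row 2: denom=4−1·1/6=23/6; d'=(-42−1·5/2)/(23/6)=-267/23
row 3: denom=4−1·6/23=86/23; d'=(18−1·-267/23)/(86/23)=681/86
back: M3=681/86
back: M2=-267/23−6/23·681/86=-588/43
back: M1=5/2−1/6·-588/43=411/86
M: M0=0, M1=411/86, M2=-588/43, M3=681/86, M4=0
seg 0: a=1, c=M0/2=0, d=(M1−M0)/(6·2)=137/344, b=Δ0−h0·(2M0+M1)/6=-90/43
seg 1: a=0, c=M1/2=411/172, d=(M2−M1)/(6·1)=-529/172, b=Δ1−h1·(2M1+M2)/6=231/86
seg 2: a=2, c=M2/2=-294/43, d=(M3−M2)/(6·1)=619/172, b=Δ2−h2·(2M2+M3)/6=-303/172
seg 3: a=-3, c=M3/2=681/172, d=(M4−M3)/(6·1)=-227/172, b=Δ3−h3·(2M3+M4)/6=-399/86
t_q=9/2 → seg 3, τ=1/2; S=-3+-399/86·τ+681/172·τ²+-227/172·τ³=-6185/1376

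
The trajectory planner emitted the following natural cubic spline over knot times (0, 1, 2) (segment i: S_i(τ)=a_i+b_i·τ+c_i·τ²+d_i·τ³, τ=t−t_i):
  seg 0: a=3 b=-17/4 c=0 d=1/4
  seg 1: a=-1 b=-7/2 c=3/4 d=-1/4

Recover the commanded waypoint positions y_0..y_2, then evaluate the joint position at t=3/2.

y_0=3 y_1=-1 y_2=-4
S(3/2) = -83/32

y_0 = S_0(0) = a_0 = 3
y_1 = S_1(0) = a_1 = -1
y_2 = S_1(1) = -4
t_q=3/2 is in segment 1 (τ=1/2); S_1(τ)=-83/32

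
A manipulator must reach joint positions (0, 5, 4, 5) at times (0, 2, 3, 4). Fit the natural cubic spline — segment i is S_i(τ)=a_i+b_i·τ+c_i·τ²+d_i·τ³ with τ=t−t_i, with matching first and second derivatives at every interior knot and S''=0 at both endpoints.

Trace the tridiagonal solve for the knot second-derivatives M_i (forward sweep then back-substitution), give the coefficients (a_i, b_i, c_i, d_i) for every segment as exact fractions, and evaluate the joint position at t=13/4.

  seg 0: a=0 b=179/46 c=0 d=-8/23
  seg 1: a=5 b=-13/46 c=-48/23 d=63/46
  seg 2: a=4 b=-8/23 c=93/46 d=-31/46
S(13/4) = 11861/2944

Δ: Δ0=5/2, Δ1=-1, Δ2=1
row 1: diag=6, rhs=-21; c'=1/6, d'=-7/2
row 2: denom=4−1·1/6=23/6; d'=(12−1·-7/2)/(23/6)=93/23
back: M2=93/23
back: M1=-7/2−1/6·93/23=-96/23
M: M0=0, M1=-96/23, M2=93/23, M3=0
seg 0: a=0, c=M0/2=0, d=(M1−M0)/(6·2)=-8/23, b=Δ0−h0·(2M0+M1)/6=179/46
seg 1: a=5, c=M1/2=-48/23, d=(M2−M1)/(6·1)=63/46, b=Δ1−h1·(2M1+M2)/6=-13/46
seg 2: a=4, c=M2/2=93/46, d=(M3−M2)/(6·1)=-31/46, b=Δ2−h2·(2M2+M3)/6=-8/23
t_q=13/4 → seg 2, τ=1/4; S=4+-8/23·τ+93/46·τ²+-31/46·τ³=11861/2944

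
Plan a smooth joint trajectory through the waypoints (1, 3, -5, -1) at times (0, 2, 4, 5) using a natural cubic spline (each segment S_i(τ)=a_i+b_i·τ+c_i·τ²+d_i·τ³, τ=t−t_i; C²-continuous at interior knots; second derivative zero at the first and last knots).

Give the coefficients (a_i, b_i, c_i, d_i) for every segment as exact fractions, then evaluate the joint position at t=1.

  seg 0: a=1 b=34/11 c=0 d=-23/44
  seg 1: a=3 b=-35/11 c=-69/22 d=15/11
  seg 2: a=-5 b=7/11 c=111/22 d=-37/22
S(1) = 157/44

Δ: Δ0=1, Δ1=-4, Δ2=4
row 1: diag=8, rhs=-30; c'=1/4, d'=-15/4
row 2: denom=6−2·1/4=11/2; d'=(48−2·-15/4)/(11/2)=111/11
back: M2=111/11
back: M1=-15/4−1/4·111/11=-69/11
M: M0=0, M1=-69/11, M2=111/11, M3=0
seg 0: a=1, c=M0/2=0, d=(M1−M0)/(6·2)=-23/44, b=Δ0−h0·(2M0+M1)/6=34/11
seg 1: a=3, c=M1/2=-69/22, d=(M2−M1)/(6·2)=15/11, b=Δ1−h1·(2M1+M2)/6=-35/11
seg 2: a=-5, c=M2/2=111/22, d=(M3−M2)/(6·1)=-37/22, b=Δ2−h2·(2M2+M3)/6=7/11
t_q=1 → seg 0, τ=1; S=1+34/11·τ+0·τ²+-23/44·τ³=157/44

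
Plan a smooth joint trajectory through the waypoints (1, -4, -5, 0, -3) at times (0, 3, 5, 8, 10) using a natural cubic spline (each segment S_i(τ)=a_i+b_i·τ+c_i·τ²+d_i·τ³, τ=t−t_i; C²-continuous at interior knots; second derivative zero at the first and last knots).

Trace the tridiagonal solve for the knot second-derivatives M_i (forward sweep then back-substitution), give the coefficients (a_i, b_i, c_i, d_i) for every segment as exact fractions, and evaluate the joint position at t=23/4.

  seg 0: a=1 b=-3163/1740 c=0 d=263/15660
  seg 1: a=-4 b=-1187/870 c=263/1740 d=163/1160
  seg 2: a=-5 b=403/435 c=173/174 d=-1951/7830
  seg 3: a=0 b=143/870 c=-181/145 d=181/870
S(23/4) = -14295/3712

Δ: Δ0=-5/3, Δ1=-1/2, Δ2=5/3, Δ3=-3/2
row 1: diag=10, rhs=7; c'=1/5, d'=7/10
row 2: denom=10−2·1/5=48/5; d'=(13−2·7/10)/(48/5)=29/24
row 3: denom=10−3·5/16=145/16; d'=(-19−3·29/24)/(145/16)=-362/145
back: M3=-362/145
back: M2=29/24−5/16·-362/145=173/87
back: M1=7/10−1/5·173/87=263/870
M: M0=0, M1=263/870, M2=173/87, M3=-362/145, M4=0
seg 0: a=1, c=M0/2=0, d=(M1−M0)/(6·3)=263/15660, b=Δ0−h0·(2M0+M1)/6=-3163/1740
seg 1: a=-4, c=M1/2=263/1740, d=(M2−M1)/(6·2)=163/1160, b=Δ1−h1·(2M1+M2)/6=-1187/870
seg 2: a=-5, c=M2/2=173/174, d=(M3−M2)/(6·3)=-1951/7830, b=Δ2−h2·(2M2+M3)/6=403/435
seg 3: a=0, c=M3/2=-181/145, d=(M4−M3)/(6·2)=181/870, b=Δ3−h3·(2M3+M4)/6=143/870
t_q=23/4 → seg 2, τ=3/4; S=-5+403/435·τ+173/174·τ²+-1951/7830·τ³=-14295/3712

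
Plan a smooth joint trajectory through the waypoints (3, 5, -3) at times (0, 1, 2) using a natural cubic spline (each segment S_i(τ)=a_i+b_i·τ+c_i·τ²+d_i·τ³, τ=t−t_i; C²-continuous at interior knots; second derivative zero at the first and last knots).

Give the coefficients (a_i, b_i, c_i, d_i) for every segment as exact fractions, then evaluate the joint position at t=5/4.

Δ: Δ0=2, Δ1=-8
row 1: diag=4, rhs=-60; c'=1/4, d'=-15
back: M1=-15
M: M0=0, M1=-15, M2=0
seg 0: a=3, c=M0/2=0, d=(M1−M0)/(6·1)=-5/2, b=Δ0−h0·(2M0+M1)/6=9/2
seg 1: a=5, c=M1/2=-15/2, d=(M2−M1)/(6·1)=5/2, b=Δ1−h1·(2M1+M2)/6=-3
t_q=5/4 → seg 1, τ=1/4; S=5+-3·τ+-15/2·τ²+5/2·τ³=489/128

  seg 0: a=3 b=9/2 c=0 d=-5/2
  seg 1: a=5 b=-3 c=-15/2 d=5/2
S(5/4) = 489/128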